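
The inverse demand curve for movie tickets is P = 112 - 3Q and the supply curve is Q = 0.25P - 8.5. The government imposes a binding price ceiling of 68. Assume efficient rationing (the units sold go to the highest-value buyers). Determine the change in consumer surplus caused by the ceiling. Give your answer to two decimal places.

Rewriting supply in inverse form: P = 34 + 4Q.
Free-market equilibrium: 112 - 3Q = 34 + 4Q gives Q* = 11.1429, P* = 78.5714.
At the ceiling price 68, quantity supplied is (68 - 34)/4 = 8.5; supply is the short side, so Q = 8.5 trades at P = 68.
CS goes from (1/2)(11.1429)(33.4286) = 186.2449 to 265.625 (computed as (112 - 68)(8.5) - (1/2)(3)(8.5)^2), a change of 79.3801.

79.38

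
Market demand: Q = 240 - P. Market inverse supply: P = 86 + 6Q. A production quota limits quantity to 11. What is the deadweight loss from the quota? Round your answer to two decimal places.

423.50

Rewriting demand in inverse form: P = 240 - Q.
Unrestricted equilibrium: Q* = (240 - 86)/(1 + 6) = 22.
At Q = 11 the demand price is 240 - (11) = 229 and the supply price is 86 + 6(11) = 152.
DWL = (1/2)(gap between curves at 11) x (Q* - 11) = (1/2)(77)(11) = 423.5.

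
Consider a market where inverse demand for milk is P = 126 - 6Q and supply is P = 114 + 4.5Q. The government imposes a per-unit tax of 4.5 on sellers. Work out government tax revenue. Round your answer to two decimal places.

3.21

Without the tax, 126 - 6Q = 114 + 4.5Q so Q* = 1.1429 and P* = 119.1429.
A tax on sellers shifts supply up by 4.5: 126 - 6Q = 114 + 4.5Q + 4.5, so Q_t = 0.7143. Buyers pay P_b = 121.7143; sellers receive P_s = P_b - 4.5 = 117.2143.
Revenue is the tax times quantity traded: 4.5 x 0.7143 = 3.2143.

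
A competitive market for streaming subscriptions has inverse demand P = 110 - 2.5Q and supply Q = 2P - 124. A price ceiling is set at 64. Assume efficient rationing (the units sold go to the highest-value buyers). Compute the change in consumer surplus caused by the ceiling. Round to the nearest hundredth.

-156.00

Rewriting supply in inverse form: P = 62 + 0.5Q.
Without the control, 110 - 2.5Q = 62 + 0.5Q so Q* = 16 and P* = 70.
At P = 64, sellers supply (64 - 62)/0.5 = 4 while buyers want more, so the quantity traded is 4 at price 64.
CS goes from (1/2)(16)(40) = 320 to 164 (computed as (110 - 64)(4) - (1/2)(2.5)(4)^2), a change of -156.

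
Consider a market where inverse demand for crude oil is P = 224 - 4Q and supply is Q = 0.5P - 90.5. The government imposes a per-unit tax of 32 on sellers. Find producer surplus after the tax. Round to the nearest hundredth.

Rewriting supply in inverse form: P = 181 + 2Q.
Pre-tax equilibrium: 224 - 4Q = 181 + 2Q gives Q* = 7.1667, P* = 195.3333.
With the tax, sellers need 32 more per unit: 224 - 4Q = 181 + 2Q + 32, so Q_t = 1.8333. Buyers pay P_b = 216.6667; sellers receive P_s = P_b - 32 = 184.6667.
Producer surplus is the triangle above supply below P_s: (1/2)(1.8333)(184.6667 - 181) = 3.3611.

3.36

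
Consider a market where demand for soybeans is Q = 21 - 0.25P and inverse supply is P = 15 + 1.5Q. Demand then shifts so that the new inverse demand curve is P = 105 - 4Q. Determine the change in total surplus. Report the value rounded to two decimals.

303.55

Rewriting demand in inverse form: P = 84 - 4Q.
Initial equilibrium: Q_0 = 12.5455, P_0 = 33.8182; CS_0 = (1/2)(12.5455)(50.1818) = 314.7769, PS_0 = (1/2)(12.5455)(18.8182) = 118.0413.
New equilibrium: 105 - 4Q = 15 + 1.5Q gives Q_1 = 16.3636, P_1 = 39.5455; CS_1 = 535.5372, PS_1 = 200.8264.
Change in total surplus = (535.5372 + 200.8264) - (314.7769 + 118.0413) = 303.5455.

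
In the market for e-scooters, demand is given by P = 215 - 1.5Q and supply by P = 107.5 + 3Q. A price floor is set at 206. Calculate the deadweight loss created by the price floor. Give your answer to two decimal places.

Without the control, 215 - 1.5Q = 107.5 + 3Q so Q* = 23.8889 and P* = 179.1667.
At P = 206, buyers demand (215 - 206)/1.5 = 6 while sellers would supply more, so the quantity traded is 6 at price 206.
At Q = 6 the demand price is 206 and the supply price is 125.5. Deadweight loss is the triangle between the curves from 6 to 23.8889: (1/2)(206 - 125.5)(23.8889 - 6) = 720.0278.

720.03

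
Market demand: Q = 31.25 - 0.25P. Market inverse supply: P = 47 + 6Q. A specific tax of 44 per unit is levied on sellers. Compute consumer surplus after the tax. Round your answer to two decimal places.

Rewriting demand in inverse form: P = 125 - 4Q.
Pre-tax equilibrium: 125 - 4Q = 47 + 6Q gives Q* = 7.8, P* = 93.8.
A tax on sellers shifts supply up by 44: 125 - 4Q = 47 + 6Q + 44, so Q_t = 3.4. Buyers pay P_b = 111.4; sellers receive P_s = P_b - 44 = 67.4.
Consumer surplus is the triangle under demand above P_b: (1/2)(3.4)(125 - 111.4) = 23.12.

23.12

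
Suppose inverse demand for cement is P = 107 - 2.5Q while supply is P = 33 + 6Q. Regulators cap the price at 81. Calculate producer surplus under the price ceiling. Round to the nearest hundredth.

192.00

Without the control, 107 - 2.5Q = 33 + 6Q so Q* = 8.7059 and P* = 85.2353.
At the ceiling price 81, quantity supplied is (81 - 33)/6 = 8; supply is the short side, so Q = 8 trades at P = 81.
PS is the triangle above supply below 81: (1/2)(8)(81 - 33) = 192.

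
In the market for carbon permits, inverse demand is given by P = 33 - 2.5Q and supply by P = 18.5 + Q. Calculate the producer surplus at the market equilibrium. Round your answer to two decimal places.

8.58

Equilibrium: 33 - 2.5Q = 18.5 + Q, so Q* = 4.1429 and P* = 22.6429.
The supply curve's price intercept is 18.5, so PS = (1/2)(Q*)(P* - 18.5) = (1/2)(4.1429)(4.1429) = 8.5816.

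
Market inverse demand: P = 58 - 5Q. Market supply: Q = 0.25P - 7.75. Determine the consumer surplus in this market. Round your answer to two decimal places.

Rewriting supply in inverse form: P = 31 + 4Q.
Set 58 - 5Q = 31 + 4Q, which gives 27 = 9Q, so Q* = 3 and P* = 58 - 5(3) = 43.
CS is the area between the demand curve and P* from 0 to Q*: (1/2)(3)(15) = 22.5.

22.50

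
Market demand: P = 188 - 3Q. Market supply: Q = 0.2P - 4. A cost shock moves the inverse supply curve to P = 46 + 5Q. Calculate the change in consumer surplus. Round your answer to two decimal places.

Rewriting supply in inverse form: P = 20 + 5Q.
Initial equilibrium: Q_0 = 21, P_0 = 125; CS_0 = (1/2)(21)(63) = 661.5, PS_0 = (1/2)(21)(105) = 1102.5.
New equilibrium: 188 - 3Q = 46 + 5Q gives Q_1 = 17.75, P_1 = 134.75; CS_1 = 472.5938, PS_1 = 787.6562.
Change in consumer surplus = 472.5938 - 661.5 = -188.9062.

-188.91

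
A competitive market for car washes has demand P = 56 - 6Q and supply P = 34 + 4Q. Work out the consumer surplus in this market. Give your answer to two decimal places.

14.52

Equilibrium: 56 - 6Q = 34 + 4Q, so Q* = 2.2 and P* = 42.8.
The demand choke price is 56, so CS = (1/2)(Q*)(56 - P*) = (1/2)(2.2)(13.2) = 14.52.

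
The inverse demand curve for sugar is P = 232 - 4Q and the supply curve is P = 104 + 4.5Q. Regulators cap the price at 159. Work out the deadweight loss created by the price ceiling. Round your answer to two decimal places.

Without the control, 232 - 4Q = 104 + 4.5Q so Q* = 15.0588 and P* = 171.7647.
At the ceiling price 159, quantity supplied is (159 - 104)/4.5 = 12.2222; supply is the short side, so Q = 12.2222 trades at P = 159.
The lost-trades triangle has base Q* - 12.2222 = 2.8366 and height equal to the gap between the curves at Q = 12.2222, which is 183.1111 - 159 = 24.1111. DWL = (1/2)(2.8366)(24.1111) = 34.1968.

34.20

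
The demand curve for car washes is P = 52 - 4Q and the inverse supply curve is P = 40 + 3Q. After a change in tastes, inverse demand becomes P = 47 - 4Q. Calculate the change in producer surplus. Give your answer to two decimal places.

-2.91

Initial equilibrium: Q_0 = 1.7143, P_0 = 45.1429; CS_0 = (1/2)(1.7143)(6.8571) = 5.8776, PS_0 = (1/2)(1.7143)(5.1429) = 4.4082.
New equilibrium: 47 - 4Q = 40 + 3Q gives Q_1 = 1, P_1 = 43; CS_1 = 2, PS_1 = 1.5.
Change in producer surplus = 1.5 - 4.4082 = -2.9082.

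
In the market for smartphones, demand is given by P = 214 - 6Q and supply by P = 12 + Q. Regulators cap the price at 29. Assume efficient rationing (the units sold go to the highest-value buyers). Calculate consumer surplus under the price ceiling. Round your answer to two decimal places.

2278.00

Free-market equilibrium: 214 - 6Q = 12 + Q gives Q* = 28.8571, P* = 40.8571.
At P = 29, sellers supply (29 - 12)/1 = 17 while buyers want more, so the quantity traded is 17 at price 29.
The demand price at Q = 17 is 112. CS is the trapezoid between demand and 29 over [0, 17]: (1/2)[(214 - 29) + (112 - 29)](17) = 2278.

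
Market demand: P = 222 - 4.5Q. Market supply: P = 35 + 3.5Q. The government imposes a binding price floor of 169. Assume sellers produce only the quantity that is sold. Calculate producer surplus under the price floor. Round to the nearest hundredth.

Without the control, 222 - 4.5Q = 35 + 3.5Q so Q* = 23.375 and P* = 116.8125.
At P = 169, buyers demand (222 - 169)/4.5 = 11.7778 while sellers would supply more, so the quantity traded is 11.7778 at price 169.
The supply price at Q = 11.7778 is 76.2222. PS is the trapezoid between 169 and supply over [0, 11.7778]: (1/2)[(169 - 35) + (169 - 76.2222)](11.7778) = 1335.4691.

1335.47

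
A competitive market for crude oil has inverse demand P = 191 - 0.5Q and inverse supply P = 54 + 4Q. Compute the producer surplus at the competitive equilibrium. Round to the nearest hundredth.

1853.73

Set 191 - 0.5Q = 54 + 4Q, which gives 137 = 4.5Q, so Q* = 30.4444 and P* = 191 - 0.5(30.4444) = 175.7778.
Producer surplus is the triangle above supply below P*: (1/2)(30.4444)(175.7778 - 54) = (1/2)(30.4444)(121.7778) = 1853.7284.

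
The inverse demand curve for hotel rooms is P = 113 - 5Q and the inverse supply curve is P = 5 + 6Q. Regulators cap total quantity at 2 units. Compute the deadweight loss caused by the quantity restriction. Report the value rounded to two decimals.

Unrestricted equilibrium: Q* = (113 - 5)/(5 + 6) = 9.8182.
At Q = 2 the demand price is 113 - 5(2) = 103 and the supply price is 5 + 6(2) = 17.
DWL = (1/2)(gap between curves at 2) x (Q* - 2) = (1/2)(86)(7.8182) = 336.1818.

336.18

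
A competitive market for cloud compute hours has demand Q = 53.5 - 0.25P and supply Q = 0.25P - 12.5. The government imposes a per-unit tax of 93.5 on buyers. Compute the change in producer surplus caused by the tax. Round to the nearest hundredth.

Rewriting demand in inverse form: P = 214 - 4Q.
Rewriting supply in inverse form: P = 50 + 4Q.
Pre-tax equilibrium: 214 - 4Q = 50 + 4Q gives Q* = 20.5, P* = 132.
A tax on buyers shifts demand down by 93.5: (214 - 93.5) - 4Q = 50 + 4Q, so Q_t = 8.8125. Buyers pay P_b = 178.75; sellers receive P_s = P_b - 93.5 = 85.25.
Producers lose the trapezoid between P_s and P* out to Q_t plus the triangle from Q_t to Q*: change in PS = 155.3203 - 840.5 = -685.1797.

-685.18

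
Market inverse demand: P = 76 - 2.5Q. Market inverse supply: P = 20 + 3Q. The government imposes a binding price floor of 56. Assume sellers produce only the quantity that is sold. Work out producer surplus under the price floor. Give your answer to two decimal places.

Without the control, 76 - 2.5Q = 20 + 3Q so Q* = 10.1818 and P* = 50.5455.
At the floor price 56, quantity demanded is (76 - 56)/2.5 = 8; demand is the short side, so Q = 8 trades at P = 56.
The supply price at Q = 8 is 44. PS is the trapezoid between 56 and supply over [0, 8]: (1/2)[(56 - 20) + (56 - 44)](8) = 192.

192.00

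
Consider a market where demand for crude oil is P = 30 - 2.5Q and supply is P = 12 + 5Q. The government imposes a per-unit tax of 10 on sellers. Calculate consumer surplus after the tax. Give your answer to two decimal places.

Without the tax, 30 - 2.5Q = 12 + 5Q so Q* = 2.4 and P* = 24.
A tax on sellers shifts supply up by 10: 30 - 2.5Q = 12 + 5Q + 10, so Q_t = 1.0667. Buyers pay P_b = 27.3333; sellers receive P_s = P_b - 10 = 17.3333.
Consumer surplus is the triangle under demand above P_b: (1/2)(1.0667)(30 - 27.3333) = 1.4222.

1.42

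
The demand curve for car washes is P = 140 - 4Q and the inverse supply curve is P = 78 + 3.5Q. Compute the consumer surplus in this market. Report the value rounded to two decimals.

136.68

Set 140 - 4Q = 78 + 3.5Q, which gives 62 = 7.5Q, so Q* = 8.2667 and P* = 140 - 4(8.2667) = 106.9333.
Consumer surplus is the triangle under demand above P*: (1/2)(8.2667)(140 - 106.9333) = (1/2)(8.2667)(33.0667) = 136.6756.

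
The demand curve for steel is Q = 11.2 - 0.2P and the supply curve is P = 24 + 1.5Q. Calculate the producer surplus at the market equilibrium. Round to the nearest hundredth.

Rewriting demand in inverse form: P = 56 - 5Q.
Setting demand equal to supply, 32 = 6.5Q, so Q* = 4.9231 and P* = 31.3846.
Producer surplus is the triangle above supply below P*: (1/2)(4.9231)(31.3846 - 24) = (1/2)(4.9231)(7.3846) = 18.1775.

18.18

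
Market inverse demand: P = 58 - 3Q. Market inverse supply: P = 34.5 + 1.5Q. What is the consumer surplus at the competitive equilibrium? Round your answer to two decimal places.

40.91

Equilibrium: 58 - 3Q = 34.5 + 1.5Q, so Q* = 5.2222 and P* = 42.3333.
CS is the area between the demand curve and P* from 0 to Q*: (1/2)(5.2222)(15.6667) = 40.9074.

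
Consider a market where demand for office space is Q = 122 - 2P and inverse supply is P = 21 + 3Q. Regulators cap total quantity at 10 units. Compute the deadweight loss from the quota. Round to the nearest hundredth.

Rewriting demand in inverse form: P = 61 - 0.5Q.
Without the quota, 61 - 0.5Q = 21 + 3Q gives Q* = 11.4286.
At Q = 10 the demand price is 61 - 0.5(10) = 56 and the supply price is 21 + 3(10) = 51.
DWL = (1/2)(gap between curves at 10) x (Q* - 10) = (1/2)(5)(1.4286) = 3.5714.

3.57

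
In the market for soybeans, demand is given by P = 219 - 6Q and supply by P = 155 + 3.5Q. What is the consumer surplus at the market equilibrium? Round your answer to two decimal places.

136.16

Equilibrium: 219 - 6Q = 155 + 3.5Q, so Q* = 6.7368 and P* = 178.5789.
The demand choke price is 219, so CS = (1/2)(Q*)(219 - P*) = (1/2)(6.7368)(40.4211) = 136.1551.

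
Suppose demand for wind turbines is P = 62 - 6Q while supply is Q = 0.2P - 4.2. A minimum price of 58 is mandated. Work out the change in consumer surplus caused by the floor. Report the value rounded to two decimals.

Rewriting supply in inverse form: P = 21 + 5Q.
Free-market equilibrium: 62 - 6Q = 21 + 5Q gives Q* = 3.7273, P* = 39.6364.
At P = 58, buyers demand (62 - 58)/6 = 0.6667 while sellers would supply more, so the quantity traded is 0.6667 at price 58.
CS goes from (1/2)(3.7273)(22.3636) = 41.6777 to 1.3333 (computed as (62 - 58)(0.6667) - (1/2)(6)(0.6667)^2), a change of -40.3444.

-40.34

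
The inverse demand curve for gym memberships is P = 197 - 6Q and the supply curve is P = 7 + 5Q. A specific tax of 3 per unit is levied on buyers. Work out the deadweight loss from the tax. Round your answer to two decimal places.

Without the tax, 197 - 6Q = 7 + 5Q so Q* = 17.2727 and P* = 93.3636.
With the tax, buyers' net willingness to pay falls by 3: (197 - 3) - 6Q = 7 + 5Q, so Q_t = 17. Buyers pay P_b = 95; sellers receive P_s = P_b - 3 = 92.
The welfare triangle lost has base Q* - Q_t = 0.2727 and height t = 3, so DWL = (1/2)(0.2727)(3) = 0.4091.

0.41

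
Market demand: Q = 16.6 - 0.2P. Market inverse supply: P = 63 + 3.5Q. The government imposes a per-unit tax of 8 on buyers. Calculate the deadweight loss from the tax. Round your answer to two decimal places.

3.76

Rewriting demand in inverse form: P = 83 - 5Q.
Pre-tax equilibrium: 83 - 5Q = 63 + 3.5Q gives Q* = 2.3529, P* = 71.2353.
A tax on buyers shifts demand down by 8: (83 - 8) - 5Q = 63 + 3.5Q, so Q_t = 1.4118. Buyers pay P_b = 75.9412; sellers receive P_s = P_b - 8 = 67.9412.
The welfare triangle lost has base Q* - Q_t = 0.9412 and height t = 8, so DWL = (1/2)(0.9412)(8) = 3.7647.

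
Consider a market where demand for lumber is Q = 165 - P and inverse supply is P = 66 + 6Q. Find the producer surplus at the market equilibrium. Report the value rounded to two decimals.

600.06

Rewriting demand in inverse form: P = 165 - Q.
Equilibrium: 165 - Q = 66 + 6Q, so Q* = 14.1429 and P* = 150.8571.
PS is the area between P* and the supply curve from 0 to Q*: (1/2)(14.1429)(84.8571) = 600.0612.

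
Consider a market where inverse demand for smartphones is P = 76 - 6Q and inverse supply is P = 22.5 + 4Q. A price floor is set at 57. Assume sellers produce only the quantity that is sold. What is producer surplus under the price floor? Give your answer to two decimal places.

89.19

Without the control, 76 - 6Q = 22.5 + 4Q so Q* = 5.35 and P* = 43.9.
At the floor price 57, quantity demanded is (76 - 57)/6 = 3.1667; demand is the short side, so Q = 3.1667 trades at P = 57.
The supply price at Q = 3.1667 is 35.1667. PS is the trapezoid between 57 and supply over [0, 3.1667]: (1/2)[(57 - 22.5) + (57 - 35.1667)](3.1667) = 89.1944.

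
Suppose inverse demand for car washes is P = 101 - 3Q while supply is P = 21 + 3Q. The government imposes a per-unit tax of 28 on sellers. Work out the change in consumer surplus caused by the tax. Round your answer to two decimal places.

Without the tax, 101 - 3Q = 21 + 3Q so Q* = 13.3333 and P* = 61.
With the tax, sellers need 28 more per unit: 101 - 3Q = 21 + 3Q + 28, so Q_t = 8.6667. Buyers pay P_b = 75; sellers receive P_s = P_b - 28 = 47.
CS falls from (1/2)(13.3333)(40) = 266.6667 to (1/2)(8.6667)(26) = 112.6667, a change of -154.

-154.00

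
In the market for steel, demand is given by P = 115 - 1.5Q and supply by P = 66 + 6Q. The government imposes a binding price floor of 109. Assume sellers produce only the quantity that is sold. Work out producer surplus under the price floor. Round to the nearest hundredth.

Without the control, 115 - 1.5Q = 66 + 6Q so Q* = 6.5333 and P* = 105.2.
At the floor price 109, quantity demanded is (115 - 109)/1.5 = 4; demand is the short side, so Q = 4 trades at P = 109.
The supply price at Q = 4 is 90. PS is the trapezoid between 109 and supply over [0, 4]: (1/2)[(109 - 66) + (109 - 90)](4) = 124.

124.00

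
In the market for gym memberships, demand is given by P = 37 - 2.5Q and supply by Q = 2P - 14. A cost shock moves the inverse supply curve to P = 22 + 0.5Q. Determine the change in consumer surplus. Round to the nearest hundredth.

-93.75

Rewriting supply in inverse form: P = 7 + 0.5Q.
Initial equilibrium: Q_0 = 10, P_0 = 12; CS_0 = (1/2)(10)(25) = 125, PS_0 = (1/2)(10)(5) = 25.
New equilibrium: 37 - 2.5Q = 22 + 0.5Q gives Q_1 = 5, P_1 = 24.5; CS_1 = 31.25, PS_1 = 6.25.
Change in consumer surplus = 31.25 - 125 = -93.75.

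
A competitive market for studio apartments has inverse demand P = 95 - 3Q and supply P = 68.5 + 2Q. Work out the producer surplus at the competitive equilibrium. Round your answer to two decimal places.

Setting demand equal to supply, 26.5 = 5Q, so Q* = 5.3 and P* = 79.1.
The supply curve's price intercept is 68.5, so PS = (1/2)(Q*)(P* - 68.5) = (1/2)(5.3)(10.6) = 28.09.

28.09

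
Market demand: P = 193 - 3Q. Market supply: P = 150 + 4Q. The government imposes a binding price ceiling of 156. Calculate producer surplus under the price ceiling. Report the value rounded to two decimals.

Free-market equilibrium: 193 - 3Q = 150 + 4Q gives Q* = 6.1429, P* = 174.5714.
At P = 156, sellers supply (156 - 150)/4 = 1.5 while buyers want more, so the quantity traded is 1.5 at price 156.
PS is the triangle above supply below 156: (1/2)(1.5)(156 - 150) = 4.5.

4.50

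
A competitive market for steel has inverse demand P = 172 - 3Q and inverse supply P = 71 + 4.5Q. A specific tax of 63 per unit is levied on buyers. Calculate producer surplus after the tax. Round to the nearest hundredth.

Without the tax, 172 - 3Q = 71 + 4.5Q so Q* = 13.4667 and P* = 131.6.
With the tax, buyers' net willingness to pay falls by 63: (172 - 63) - 3Q = 71 + 4.5Q, so Q_t = 5.0667. Buyers pay P_b = 156.8; sellers receive P_s = P_b - 63 = 93.8.
Producer surplus is the triangle above supply below P_s: (1/2)(5.0667)(93.8 - 71) = 57.76.

57.76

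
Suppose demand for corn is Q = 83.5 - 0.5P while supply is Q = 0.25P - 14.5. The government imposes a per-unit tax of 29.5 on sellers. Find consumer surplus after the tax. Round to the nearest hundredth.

175.56

Rewriting demand in inverse form: P = 167 - 2Q.
Rewriting supply in inverse form: P = 58 + 4Q.
Without the tax, 167 - 2Q = 58 + 4Q so Q* = 18.1667 and P* = 130.6667.
A tax on sellers shifts supply up by 29.5: 167 - 2Q = 58 + 4Q + 29.5, so Q_t = 13.25. Buyers pay P_b = 140.5; sellers receive P_s = P_b - 29.5 = 111.
CS = (1/2)(Q_t)(167 - P_b) = (1/2)(13.25)(26.5) = 175.5625.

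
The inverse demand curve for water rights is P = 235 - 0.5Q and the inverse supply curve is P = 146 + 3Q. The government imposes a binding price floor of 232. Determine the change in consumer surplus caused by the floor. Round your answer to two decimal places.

-152.65

Free-market equilibrium: 235 - 0.5Q = 146 + 3Q gives Q* = 25.4286, P* = 222.2857.
At P = 232, buyers demand (235 - 232)/0.5 = 6 while sellers would supply more, so the quantity traded is 6 at price 232.
CS goes from (1/2)(25.4286)(12.7143) = 161.6531 to 9 (computed as (235 - 232)(6) - (1/2)(0.5)(6)^2), a change of -152.6531.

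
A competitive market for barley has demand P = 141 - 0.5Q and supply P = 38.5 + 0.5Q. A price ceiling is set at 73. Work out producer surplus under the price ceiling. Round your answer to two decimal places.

1190.25

Without the control, 141 - 0.5Q = 38.5 + 0.5Q so Q* = 102.5 and P* = 89.75.
At the ceiling price 73, quantity supplied is (73 - 38.5)/0.5 = 69; supply is the short side, so Q = 69 trades at P = 73.
PS is the triangle above supply below 73: (1/2)(69)(73 - 38.5) = 1190.25.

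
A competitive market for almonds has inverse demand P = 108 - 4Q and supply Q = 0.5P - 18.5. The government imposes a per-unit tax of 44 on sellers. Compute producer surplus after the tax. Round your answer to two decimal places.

20.25

Rewriting supply in inverse form: P = 37 + 2Q.
Without the tax, 108 - 4Q = 37 + 2Q so Q* = 11.8333 and P* = 60.6667.
With the tax, sellers need 44 more per unit: 108 - 4Q = 37 + 2Q + 44, so Q_t = 4.5. Buyers pay P_b = 90; sellers receive P_s = P_b - 44 = 46.
PS = (1/2)(Q_t)(P_s - 37) = (1/2)(4.5)(9) = 20.25.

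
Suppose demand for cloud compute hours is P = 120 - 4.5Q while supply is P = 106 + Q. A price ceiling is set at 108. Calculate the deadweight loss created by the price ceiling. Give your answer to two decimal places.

Without the control, 120 - 4.5Q = 106 + Q so Q* = 2.5455 and P* = 108.5455.
At the ceiling price 108, quantity supplied is (108 - 106)/1 = 2; supply is the short side, so Q = 2 trades at P = 108.
At Q = 2 the demand price is 111 and the supply price is 108. Deadweight loss is the triangle between the curves from 2 to 2.5455: (1/2)(111 - 108)(2.5455 - 2) = 0.8182.

0.82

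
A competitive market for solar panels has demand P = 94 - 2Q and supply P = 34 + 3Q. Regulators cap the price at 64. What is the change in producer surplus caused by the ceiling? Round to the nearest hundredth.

-66.00

Free-market equilibrium: 94 - 2Q = 34 + 3Q gives Q* = 12, P* = 70.
At the ceiling price 64, quantity supplied is (64 - 34)/3 = 10; supply is the short side, so Q = 10 trades at P = 64.
PS goes from (1/2)(12)(36) = 216 to 150 (computed as (64 - 34)(10) - (1/2)(3)(10)^2), a change of -66.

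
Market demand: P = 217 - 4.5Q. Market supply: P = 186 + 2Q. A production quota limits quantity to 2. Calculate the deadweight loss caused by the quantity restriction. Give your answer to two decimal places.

24.92

Unrestricted equilibrium: Q* = (217 - 186)/(4.5 + 2) = 4.7692.
At Q = 2 the demand price is 217 - 4.5(2) = 208 and the supply price is 186 + 2(2) = 190.
DWL = (1/2)(gap between curves at 2) x (Q* - 2) = (1/2)(18)(2.7692) = 24.9231.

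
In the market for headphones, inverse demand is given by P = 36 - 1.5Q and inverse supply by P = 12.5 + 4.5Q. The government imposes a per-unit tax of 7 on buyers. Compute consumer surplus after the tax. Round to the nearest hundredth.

5.67

Pre-tax equilibrium: 36 - 1.5Q = 12.5 + 4.5Q gives Q* = 3.9167, P* = 30.125.
With the tax, buyers' net willingness to pay falls by 7: (36 - 7) - 1.5Q = 12.5 + 4.5Q, so Q_t = 2.75. Buyers pay P_b = 31.875; sellers receive P_s = P_b - 7 = 24.875.
CS = (1/2)(Q_t)(36 - P_b) = (1/2)(2.75)(4.125) = 5.6719.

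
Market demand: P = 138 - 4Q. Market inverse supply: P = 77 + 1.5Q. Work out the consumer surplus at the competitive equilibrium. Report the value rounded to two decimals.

246.02

Equilibrium: 138 - 4Q = 77 + 1.5Q, so Q* = 11.0909 and P* = 93.6364.
Consumer surplus is the triangle under demand above P*: (1/2)(11.0909)(138 - 93.6364) = (1/2)(11.0909)(44.3636) = 246.0165.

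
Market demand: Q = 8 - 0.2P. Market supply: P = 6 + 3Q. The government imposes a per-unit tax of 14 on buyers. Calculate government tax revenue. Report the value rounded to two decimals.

35.00

Rewriting demand in inverse form: P = 40 - 5Q.
Pre-tax equilibrium: 40 - 5Q = 6 + 3Q gives Q* = 4.25, P* = 18.75.
A tax on buyers shifts demand down by 14: (40 - 14) - 5Q = 6 + 3Q, so Q_t = 2.5. Buyers pay P_b = 27.5; sellers receive P_s = P_b - 14 = 13.5.
Revenue is the tax times quantity traded: 14 x 2.5 = 35.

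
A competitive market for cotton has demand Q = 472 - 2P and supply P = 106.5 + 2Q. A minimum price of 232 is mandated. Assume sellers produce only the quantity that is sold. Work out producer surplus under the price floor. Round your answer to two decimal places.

940.00

Rewriting demand in inverse form: P = 236 - 0.5Q.
Free-market equilibrium: 236 - 0.5Q = 106.5 + 2Q gives Q* = 51.8, P* = 210.1.
At P = 232, buyers demand (236 - 232)/0.5 = 8 while sellers would supply more, so the quantity traded is 8 at price 232.
The supply price at Q = 8 is 122.5. PS is the trapezoid between 232 and supply over [0, 8]: (1/2)[(232 - 106.5) + (232 - 122.5)](8) = 940.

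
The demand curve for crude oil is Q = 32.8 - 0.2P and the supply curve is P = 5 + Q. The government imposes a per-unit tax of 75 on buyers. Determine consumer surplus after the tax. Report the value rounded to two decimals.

Rewriting demand in inverse form: P = 164 - 5Q.
Pre-tax equilibrium: 164 - 5Q = 5 + Q gives Q* = 26.5, P* = 31.5.
With the tax, buyers' net willingness to pay falls by 75: (164 - 75) - 5Q = 5 + Q, so Q_t = 14. Buyers pay P_b = 94; sellers receive P_s = P_b - 75 = 19.
Consumer surplus is the triangle under demand above P_b: (1/2)(14)(164 - 94) = 490.

490.00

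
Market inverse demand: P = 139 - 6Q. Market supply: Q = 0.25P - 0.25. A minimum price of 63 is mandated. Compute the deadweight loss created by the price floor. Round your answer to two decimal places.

Rewriting supply in inverse form: P = 1 + 4Q.
Free-market equilibrium: 139 - 6Q = 1 + 4Q gives Q* = 13.8, P* = 56.2.
At the floor price 63, quantity demanded is (139 - 63)/6 = 12.6667; demand is the short side, so Q = 12.6667 trades at P = 63.
At Q = 12.6667 the demand price is 63 and the supply price is 51.6667. Deadweight loss is the triangle between the curves from 12.6667 to 13.8: (1/2)(63 - 51.6667)(13.8 - 12.6667) = 6.4222.

6.42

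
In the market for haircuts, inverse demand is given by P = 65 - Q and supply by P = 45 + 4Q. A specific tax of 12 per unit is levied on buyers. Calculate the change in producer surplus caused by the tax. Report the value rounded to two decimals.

-26.88

Pre-tax equilibrium: 65 - Q = 45 + 4Q gives Q* = 4, P* = 61.
A tax on buyers shifts demand down by 12: (65 - 12) - Q = 45 + 4Q, so Q_t = 1.6. Buyers pay P_b = 63.4; sellers receive P_s = P_b - 12 = 51.4.
Producers lose the trapezoid between P_s and P* out to Q_t plus the triangle from Q_t to Q*: change in PS = 5.12 - 32 = -26.88.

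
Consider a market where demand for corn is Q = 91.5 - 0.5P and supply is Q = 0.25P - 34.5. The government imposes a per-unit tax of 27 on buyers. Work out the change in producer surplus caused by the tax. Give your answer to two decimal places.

-94.50

Rewriting demand in inverse form: P = 183 - 2Q.
Rewriting supply in inverse form: P = 138 + 4Q.
Pre-tax equilibrium: 183 - 2Q = 138 + 4Q gives Q* = 7.5, P* = 168.
With the tax, buyers' net willingness to pay falls by 27: (183 - 27) - 2Q = 138 + 4Q, so Q_t = 3. Buyers pay P_b = 177; sellers receive P_s = P_b - 27 = 150.
Producers lose the trapezoid between P_s and P* out to Q_t plus the triangle from Q_t to Q*: change in PS = 18 - 112.5 = -94.5.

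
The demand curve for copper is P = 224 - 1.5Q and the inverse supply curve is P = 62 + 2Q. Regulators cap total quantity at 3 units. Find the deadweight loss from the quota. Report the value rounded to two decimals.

Without the quota, 224 - 1.5Q = 62 + 2Q gives Q* = 46.2857.
At Q = 3 the demand price is 224 - 1.5(3) = 219.5 and the supply price is 62 + 2(3) = 68.
Deadweight loss is the triangle between the curves from 3 to 46.2857: (1/2)(219.5 - 68)(46.2857 - 3) = 3278.8929.

3278.89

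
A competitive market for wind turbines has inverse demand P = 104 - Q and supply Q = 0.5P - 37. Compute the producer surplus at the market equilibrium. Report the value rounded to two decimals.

100.00

Rewriting supply in inverse form: P = 74 + 2Q.
Setting demand equal to supply, 30 = 3Q, so Q* = 10 and P* = 94.
The supply curve's price intercept is 74, so PS = (1/2)(Q*)(P* - 74) = (1/2)(10)(20) = 100.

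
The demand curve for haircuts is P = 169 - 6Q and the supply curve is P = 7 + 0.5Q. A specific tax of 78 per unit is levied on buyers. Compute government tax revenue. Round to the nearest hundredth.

1008.00

Pre-tax equilibrium: 169 - 6Q = 7 + 0.5Q gives Q* = 24.9231, P* = 19.4615.
With the tax, buyers' net willingness to pay falls by 78: (169 - 78) - 6Q = 7 + 0.5Q, so Q_t = 12.9231. Buyers pay P_b = 91.4615; sellers receive P_s = P_b - 78 = 13.4615.
Revenue is the tax times quantity traded: 78 x 12.9231 = 1008.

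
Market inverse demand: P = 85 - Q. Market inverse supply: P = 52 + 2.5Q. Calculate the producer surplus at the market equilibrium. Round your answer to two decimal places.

111.12

Setting demand equal to supply, 33 = 3.5Q, so Q* = 9.4286 and P* = 75.5714.
PS is the area between P* and the supply curve from 0 to Q*: (1/2)(9.4286)(23.5714) = 111.1224.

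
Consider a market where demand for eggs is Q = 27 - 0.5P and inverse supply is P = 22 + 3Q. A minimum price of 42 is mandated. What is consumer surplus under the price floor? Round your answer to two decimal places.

36.00

Rewriting demand in inverse form: P = 54 - 2Q.
Without the control, 54 - 2Q = 22 + 3Q so Q* = 6.4 and P* = 41.2.
At the floor price 42, quantity demanded is (54 - 42)/2 = 6; demand is the short side, so Q = 6 trades at P = 42.
CS is the triangle under demand above 42: (1/2)(6)(54 - 42) = 36.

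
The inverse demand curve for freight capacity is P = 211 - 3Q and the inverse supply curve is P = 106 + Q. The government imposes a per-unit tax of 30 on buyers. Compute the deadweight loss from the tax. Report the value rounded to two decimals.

112.50

Pre-tax equilibrium: 211 - 3Q = 106 + Q gives Q* = 26.25, P* = 132.25.
With the tax, buyers' net willingness to pay falls by 30: (211 - 30) - 3Q = 106 + Q, so Q_t = 18.75. Buyers pay P_b = 154.75; sellers receive P_s = P_b - 30 = 124.75.
Deadweight loss is the triangle between the curves from Q_t to Q*: (1/2)(26.25 - 18.75)(30) = 112.5.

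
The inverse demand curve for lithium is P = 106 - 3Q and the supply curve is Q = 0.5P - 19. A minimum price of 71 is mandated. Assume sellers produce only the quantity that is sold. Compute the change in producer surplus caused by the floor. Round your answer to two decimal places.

Rewriting supply in inverse form: P = 38 + 2Q.
Without the control, 106 - 3Q = 38 + 2Q so Q* = 13.6 and P* = 65.2.
At the floor price 71, quantity demanded is (106 - 71)/3 = 11.6667; demand is the short side, so Q = 11.6667 trades at P = 71.
PS goes from (1/2)(13.6)(27.2) = 184.96 to 248.8889 (computed as (71 - 38)(11.6667) - (1/2)(2)(11.6667)^2), a change of 63.9289.

63.93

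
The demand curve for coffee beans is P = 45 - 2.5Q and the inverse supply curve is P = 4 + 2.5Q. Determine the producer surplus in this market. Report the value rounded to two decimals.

Setting demand equal to supply, 41 = 5Q, so Q* = 8.2 and P* = 24.5.
PS is the area between P* and the supply curve from 0 to Q*: (1/2)(8.2)(20.5) = 84.05.

84.05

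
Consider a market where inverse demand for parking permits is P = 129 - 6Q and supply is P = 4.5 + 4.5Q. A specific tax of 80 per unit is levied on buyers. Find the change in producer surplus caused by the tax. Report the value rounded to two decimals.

-275.92

Without the tax, 129 - 6Q = 4.5 + 4.5Q so Q* = 11.8571 and P* = 57.8571.
A tax on buyers shifts demand down by 80: (129 - 80) - 6Q = 4.5 + 4.5Q, so Q_t = 4.2381. Buyers pay P_b = 103.5714; sellers receive P_s = P_b - 80 = 23.5714.
Producers lose the trapezoid between P_s and P* out to Q_t plus the triangle from Q_t to Q*: change in PS = 40.4133 - 316.3316 = -275.9184.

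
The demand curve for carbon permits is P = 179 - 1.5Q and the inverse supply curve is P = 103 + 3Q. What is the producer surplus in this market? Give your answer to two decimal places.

427.85

Setting demand equal to supply, 76 = 4.5Q, so Q* = 16.8889 and P* = 153.6667.
The supply curve's price intercept is 103, so PS = (1/2)(Q*)(P* - 103) = (1/2)(16.8889)(50.6667) = 427.8519.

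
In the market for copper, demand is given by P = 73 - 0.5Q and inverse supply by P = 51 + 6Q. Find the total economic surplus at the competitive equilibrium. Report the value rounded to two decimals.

37.23

Set 73 - 0.5Q = 51 + 6Q, which gives 22 = 6.5Q, so Q* = 3.3846 and P* = 73 - 0.5(3.3846) = 71.3077.
Total surplus is the full triangle between the curves from 0 to Q*: (1/2)(3.3846)(73 - 51) = 37.2308.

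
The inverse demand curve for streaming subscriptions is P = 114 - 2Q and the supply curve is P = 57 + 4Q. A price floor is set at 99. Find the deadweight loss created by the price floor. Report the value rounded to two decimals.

12.00

Free-market equilibrium: 114 - 2Q = 57 + 4Q gives Q* = 9.5, P* = 95.
At the floor price 99, quantity demanded is (114 - 99)/2 = 7.5; demand is the short side, so Q = 7.5 trades at P = 99.
The lost-trades triangle has base Q* - 7.5 = 2 and height equal to the gap between the curves at Q = 7.5, which is 99 - 87 = 12. DWL = (1/2)(2)(12) = 12.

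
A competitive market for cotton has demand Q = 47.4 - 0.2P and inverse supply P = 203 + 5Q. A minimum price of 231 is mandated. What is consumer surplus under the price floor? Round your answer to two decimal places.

Rewriting demand in inverse form: P = 237 - 5Q.
Free-market equilibrium: 237 - 5Q = 203 + 5Q gives Q* = 3.4, P* = 220.
At the floor price 231, quantity demanded is (237 - 231)/5 = 1.2; demand is the short side, so Q = 1.2 trades at P = 231.
CS is the triangle under demand above 231: (1/2)(1.2)(237 - 231) = 3.6.

3.60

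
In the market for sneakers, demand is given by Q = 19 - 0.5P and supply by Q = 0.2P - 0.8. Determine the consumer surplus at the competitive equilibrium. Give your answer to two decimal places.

23.59

Rewriting demand in inverse form: P = 38 - 2Q.
Rewriting supply in inverse form: P = 4 + 5Q.
Setting demand equal to supply, 34 = 7Q, so Q* = 4.8571 and P* = 28.2857.
Consumer surplus is the triangle under demand above P*: (1/2)(4.8571)(38 - 28.2857) = (1/2)(4.8571)(9.7143) = 23.5918.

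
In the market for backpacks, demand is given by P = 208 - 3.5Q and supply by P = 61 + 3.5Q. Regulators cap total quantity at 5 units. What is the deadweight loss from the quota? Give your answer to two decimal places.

Without the quota, 208 - 3.5Q = 61 + 3.5Q gives Q* = 21.
At Q = 5 the demand price is 208 - 3.5(5) = 190.5 and the supply price is 61 + 3.5(5) = 78.5.
Deadweight loss is the triangle between the curves from 5 to 21: (1/2)(190.5 - 78.5)(21 - 5) = 896.

896.00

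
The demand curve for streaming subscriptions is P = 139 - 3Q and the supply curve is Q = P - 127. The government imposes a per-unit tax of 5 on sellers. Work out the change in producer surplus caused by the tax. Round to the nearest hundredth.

-2.97

Rewriting supply in inverse form: P = 127 + Q.
Pre-tax equilibrium: 139 - 3Q = 127 + Q gives Q* = 3, P* = 130.
With the tax, sellers need 5 more per unit: 139 - 3Q = 127 + Q + 5, so Q_t = 1.75. Buyers pay P_b = 133.75; sellers receive P_s = P_b - 5 = 128.75.
Producers lose the trapezoid between P_s and P* out to Q_t plus the triangle from Q_t to Q*: change in PS = 1.5312 - 4.5 = -2.9688.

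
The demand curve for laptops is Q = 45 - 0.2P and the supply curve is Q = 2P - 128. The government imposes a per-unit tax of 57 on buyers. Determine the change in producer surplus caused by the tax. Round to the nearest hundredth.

Rewriting demand in inverse form: P = 225 - 5Q.
Rewriting supply in inverse form: P = 64 + 0.5Q.
Without the tax, 225 - 5Q = 64 + 0.5Q so Q* = 29.2727 and P* = 78.6364.
A tax on buyers shifts demand down by 57: (225 - 57) - 5Q = 64 + 0.5Q, so Q_t = 18.9091. Buyers pay P_b = 130.4545; sellers receive P_s = P_b - 57 = 73.4545.
Producers lose the trapezoid between P_s and P* out to Q_t plus the triangle from Q_t to Q*: change in PS = 89.3884 - 214.2231 = -124.8347.

-124.83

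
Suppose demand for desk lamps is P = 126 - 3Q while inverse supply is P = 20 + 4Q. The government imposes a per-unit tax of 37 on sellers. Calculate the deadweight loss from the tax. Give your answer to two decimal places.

97.79

Pre-tax equilibrium: 126 - 3Q = 20 + 4Q gives Q* = 15.1429, P* = 80.5714.
A tax on sellers shifts supply up by 37: 126 - 3Q = 20 + 4Q + 37, so Q_t = 9.8571. Buyers pay P_b = 96.4286; sellers receive P_s = P_b - 37 = 59.4286.
The welfare triangle lost has base Q* - Q_t = 5.2857 and height t = 37, so DWL = (1/2)(5.2857)(37) = 97.7857.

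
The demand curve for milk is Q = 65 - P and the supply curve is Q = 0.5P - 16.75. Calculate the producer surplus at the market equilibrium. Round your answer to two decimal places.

110.25

Rewriting demand in inverse form: P = 65 - Q.
Rewriting supply in inverse form: P = 33.5 + 2Q.
Setting demand equal to supply, 31.5 = 3Q, so Q* = 10.5 and P* = 54.5.
PS is the area between P* and the supply curve from 0 to Q*: (1/2)(10.5)(21) = 110.25.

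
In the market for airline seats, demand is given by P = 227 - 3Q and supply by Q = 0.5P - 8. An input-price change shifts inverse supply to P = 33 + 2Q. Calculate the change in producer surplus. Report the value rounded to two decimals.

Rewriting supply in inverse form: P = 16 + 2Q.
Initial equilibrium: Q_0 = 42.2, P_0 = 100.4; CS_0 = (1/2)(42.2)(126.6) = 2671.26, PS_0 = (1/2)(42.2)(84.4) = 1780.84.
New equilibrium: 227 - 3Q = 33 + 2Q gives Q_1 = 38.8, P_1 = 110.6; CS_1 = 2258.16, PS_1 = 1505.44.
Change in producer surplus = 1505.44 - 1780.84 = -275.4.

-275.40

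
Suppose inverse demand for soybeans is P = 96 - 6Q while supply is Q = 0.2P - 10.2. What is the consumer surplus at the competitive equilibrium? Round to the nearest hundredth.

Rewriting supply in inverse form: P = 51 + 5Q.
Equilibrium: 96 - 6Q = 51 + 5Q, so Q* = 4.0909 and P* = 71.4545.
CS is the area between the demand curve and P* from 0 to Q*: (1/2)(4.0909)(24.5455) = 50.2066.

50.21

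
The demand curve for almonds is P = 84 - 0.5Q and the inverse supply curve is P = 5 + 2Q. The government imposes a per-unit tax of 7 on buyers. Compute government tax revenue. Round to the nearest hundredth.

201.60

Without the tax, 84 - 0.5Q = 5 + 2Q so Q* = 31.6 and P* = 68.2.
With the tax, buyers' net willingness to pay falls by 7: (84 - 7) - 0.5Q = 5 + 2Q, so Q_t = 28.8. Buyers pay P_b = 69.6; sellers receive P_s = P_b - 7 = 62.6.
Tax revenue = t x Q_t = 7 x 28.8 = 201.6.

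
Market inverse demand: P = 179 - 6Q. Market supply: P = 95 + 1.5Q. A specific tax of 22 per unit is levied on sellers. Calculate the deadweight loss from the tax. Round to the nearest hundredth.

Without the tax, 179 - 6Q = 95 + 1.5Q so Q* = 11.2 and P* = 111.8.
With the tax, sellers need 22 more per unit: 179 - 6Q = 95 + 1.5Q + 22, so Q_t = 8.2667. Buyers pay P_b = 129.4; sellers receive P_s = P_b - 22 = 107.4.
Deadweight loss is the triangle between the curves from Q_t to Q*: (1/2)(11.2 - 8.2667)(22) = 32.2667.

32.27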